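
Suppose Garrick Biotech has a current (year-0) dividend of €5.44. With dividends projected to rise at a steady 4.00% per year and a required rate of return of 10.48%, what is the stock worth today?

Gordon growth model: P₀ = D₁/(r − g). D₁ = 5.44 × (1 + 0.04) = 5.6576.
P₀ = 5.6576 / (0.1048 − 0.04) = 5.6576 / 0.0648 = 87.3086

€87.31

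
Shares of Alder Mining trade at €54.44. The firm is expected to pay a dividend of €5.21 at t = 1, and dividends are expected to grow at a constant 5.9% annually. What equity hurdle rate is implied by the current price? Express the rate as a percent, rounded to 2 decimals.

Rearranging the constant-growth DDM: r = D₁/P₀ + g.
r = 5.2100 / 54.44 + 0.059 = 0.09570 + 0.059 = 0.15470

15.47%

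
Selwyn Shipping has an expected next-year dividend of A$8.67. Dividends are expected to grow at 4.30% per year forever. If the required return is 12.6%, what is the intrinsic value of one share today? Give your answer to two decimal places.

A$104.46

Gordon growth model: P₀ = D₁/(r − g), with D₁ = 8.67 given directly.
P₀ = 8.6700 / (0.126 − 0.043) = 8.6700 / 0.083 = 104.4578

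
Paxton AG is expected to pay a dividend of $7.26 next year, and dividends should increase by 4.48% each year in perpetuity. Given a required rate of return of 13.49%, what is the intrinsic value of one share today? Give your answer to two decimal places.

$80.58

Gordon growth model: P₀ = D₁/(r − g), with D₁ = 7.26 given directly.
P₀ = 7.2600 / (0.1349 − 0.0448) = 7.2600 / 0.0901 = 80.5771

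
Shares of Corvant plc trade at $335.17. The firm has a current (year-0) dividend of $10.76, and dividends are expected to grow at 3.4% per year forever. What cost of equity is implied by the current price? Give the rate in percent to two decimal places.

Rearranging the constant-growth DDM: r = D₁/P₀ + g.
D₁ = 10.76 × (1 + 0.034) = 11.1258.
r = 11.1258 / 335.17 + 0.034 = 0.03319 + 0.034 = 0.06719

6.72%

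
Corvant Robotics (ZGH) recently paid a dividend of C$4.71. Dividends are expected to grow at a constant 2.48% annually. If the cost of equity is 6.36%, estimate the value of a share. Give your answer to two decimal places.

Gordon growth model: P₀ = D₁/(r − g). D₁ = 4.71 × (1 + 0.0248) = 4.8268.
P₀ = 4.8268 / (0.0636 − 0.0248) = 4.8268 / 0.0388 = 124.4023

C$124.40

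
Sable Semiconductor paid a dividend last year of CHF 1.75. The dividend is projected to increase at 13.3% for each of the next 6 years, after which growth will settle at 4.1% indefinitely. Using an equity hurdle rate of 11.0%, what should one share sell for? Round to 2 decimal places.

CHF 41.15

Two-stage DDM. Project D₁…D_6 at 0.133, terminal growth 0.041, discount at r = 0.11.
D_1 = 1.9828
D_2 = 2.2465
D_3 = 2.5452
D_4 = 2.8838
D_5 = 3.2673
D_6 = 3.7018
Terminal value at t=6: TV = D_7/(r−g) = 3.8536/(0.11−0.041) = 55.8495
P₀ = 1.9828/(1+0.11)^1 + 2.2465/(1+0.11)^2 + 2.5452/(1+0.11)^3 + 2.8838/(1+0.11)^4 + 3.2673/(1+0.11)^5 + 3.7018/(1+0.11)^6 + 55.8495/(1+0.11)^6 = 41.1477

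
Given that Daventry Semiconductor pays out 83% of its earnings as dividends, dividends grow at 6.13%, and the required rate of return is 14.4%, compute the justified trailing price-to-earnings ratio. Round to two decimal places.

10.65

Justified trailing P/E = b(1+g)/(r−g) = 0.83×(1+0.0613)/(0.144−0.0613) = 10.6515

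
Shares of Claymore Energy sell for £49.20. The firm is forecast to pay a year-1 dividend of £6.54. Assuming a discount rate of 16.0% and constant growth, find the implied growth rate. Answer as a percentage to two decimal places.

From P₀ = D₁/(r − g), the implied growth is g = r − D₁/P₀.
g = 0.16 − 6.54/49.20 = 0.16 − 0.13293 = 0.02707

2.71%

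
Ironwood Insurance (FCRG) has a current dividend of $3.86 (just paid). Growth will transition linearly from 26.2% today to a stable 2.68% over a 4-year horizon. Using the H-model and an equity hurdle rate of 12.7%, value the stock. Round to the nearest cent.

$57.68

H-model: P₀ = D₀[(1+g_L) + H(g_S−g_L)]/(r−g_L), with H = 4/2 = 2.
P₀ = 3.86 × [(1+0.0268) + 2×(0.262−0.0268)] / (0.127−0.0268)
   = 3.86 × 1.4972 / 0.1002 = 57.6766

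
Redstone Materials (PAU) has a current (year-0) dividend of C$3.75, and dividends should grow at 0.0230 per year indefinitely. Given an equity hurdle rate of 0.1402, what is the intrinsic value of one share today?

Gordon growth model: P₀ = D₁/(r − g). D₁ = 3.75 × (1 + 0.023) = 3.8362.
P₀ = 3.8362 / (0.1402 − 0.023) = 3.8362 / 0.1172 = 32.7325

C$32.73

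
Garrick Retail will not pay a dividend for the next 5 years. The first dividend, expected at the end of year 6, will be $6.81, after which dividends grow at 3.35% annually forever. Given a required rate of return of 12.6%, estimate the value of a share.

$40.67

Deferred-dividend DDM. At t=5 the remaining stream is a growing perpetuity with first payment D_6 = 6.81.
V_5 = D_6/(r−g) = 6.81/(0.126−0.0335) = 73.6216
P₀ = V_5/(1+r)^5 = 73.6216/(1+0.126)^5 = 40.6737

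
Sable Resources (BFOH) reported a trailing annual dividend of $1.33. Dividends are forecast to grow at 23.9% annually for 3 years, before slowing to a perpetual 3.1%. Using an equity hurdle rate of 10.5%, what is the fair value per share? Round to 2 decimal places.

Two-stage DDM. Project D₁…D_3 at 0.239, terminal growth 0.031, discount at r = 0.105.
D_1 = 1.6479
D_2 = 2.0417
D_3 = 2.5297
Terminal value at t=3: TV = D_4/(r−g) = 2.6081/(0.105−0.031) = 35.2446
P₀ = 1.6479/(1+0.105)^1 + 2.0417/(1+0.105)^2 + 2.5297/(1+0.105)^3 + 35.2446/(1+0.105)^3 = 31.1603

$31.16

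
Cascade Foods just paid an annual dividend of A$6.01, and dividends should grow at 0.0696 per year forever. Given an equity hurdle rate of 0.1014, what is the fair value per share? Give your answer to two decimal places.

A$202.15

Gordon growth model: P₀ = D₁/(r − g). D₁ = 6.01 × (1 + 0.0696) = 6.4283.
P₀ = 6.4283 / (0.1014 − 0.0696) = 6.4283 / 0.0318 = 202.1477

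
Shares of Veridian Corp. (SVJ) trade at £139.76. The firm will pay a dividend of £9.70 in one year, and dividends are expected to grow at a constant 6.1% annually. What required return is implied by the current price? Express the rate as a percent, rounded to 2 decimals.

13.04%

Rearranging the constant-growth DDM: r = D₁/P₀ + g.
r = 9.7000 / 139.76 + 0.061 = 0.06940 + 0.061 = 0.13040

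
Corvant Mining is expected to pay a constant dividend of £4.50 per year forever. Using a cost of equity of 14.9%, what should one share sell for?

Zero-growth DDM (perpetuity): P₀ = D/r = 4.50 / 0.149 = 30.2013

£30.20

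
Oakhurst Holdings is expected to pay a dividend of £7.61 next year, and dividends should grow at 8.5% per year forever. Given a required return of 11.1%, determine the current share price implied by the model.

Gordon growth model: P₀ = D₁/(r − g), with D₁ = 7.61 given directly.
P₀ = 7.6100 / (0.111 − 0.085) = 7.6100 / 0.026 = 292.6923

£292.69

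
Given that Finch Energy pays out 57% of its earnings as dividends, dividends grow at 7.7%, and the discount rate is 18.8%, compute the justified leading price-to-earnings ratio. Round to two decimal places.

Justified leading P/E = b/(r−g) = 0.57/(0.188−0.077) = 5.1351

5.14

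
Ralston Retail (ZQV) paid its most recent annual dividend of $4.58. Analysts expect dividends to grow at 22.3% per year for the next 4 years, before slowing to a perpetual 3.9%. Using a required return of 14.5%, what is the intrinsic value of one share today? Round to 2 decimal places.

Two-stage DDM. Project D₁…D_4 at 0.223, terminal growth 0.039, discount at r = 0.145.
D_1 = 5.6013
D_2 = 6.8504
D_3 = 8.3781
D_4 = 10.2464
Terminal value at t=4: TV = D_5/(r−g) = 10.6460/(0.145−0.039) = 100.4341
P₀ = 5.6013/(1+0.145)^1 + 6.8504/(1+0.145)^2 + 8.3781/(1+0.145)^3 + 10.2464/(1+0.145)^4 + 100.4341/(1+0.145)^4 = 80.0930

$80.09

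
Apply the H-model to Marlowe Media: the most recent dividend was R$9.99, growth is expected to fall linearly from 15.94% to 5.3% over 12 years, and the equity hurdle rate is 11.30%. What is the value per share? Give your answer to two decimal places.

R$281.62

H-model: P₀ = D₀[(1+g_L) + H(g_S−g_L)]/(r−g_L), with H = 12/2 = 6.
P₀ = 9.99 × [(1+0.053) + 6×(0.1594−0.053)] / (0.113−0.053)
   = 9.99 × 1.6914 / 0.06 = 281.6181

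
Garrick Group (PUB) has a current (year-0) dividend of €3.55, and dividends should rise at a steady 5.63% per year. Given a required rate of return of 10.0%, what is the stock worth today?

Gordon growth model: P₀ = D₁/(r − g). D₁ = 3.55 × (1 + 0.0563) = 3.7499.
P₀ = 3.7499 / (0.1 − 0.0563) = 3.7499 / 0.0437 = 85.8093

€85.81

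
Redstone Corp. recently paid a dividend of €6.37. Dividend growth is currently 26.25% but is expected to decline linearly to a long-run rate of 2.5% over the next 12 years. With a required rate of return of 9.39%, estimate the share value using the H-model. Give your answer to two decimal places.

€226.51

H-model: P₀ = D₀[(1+g_L) + H(g_S−g_L)]/(r−g_L), with H = 12/2 = 6.
P₀ = 6.37 × [(1+0.025) + 6×(0.2625−0.025)] / (0.0939−0.025)
   = 6.37 × 2.4500 / 0.0689 = 226.5094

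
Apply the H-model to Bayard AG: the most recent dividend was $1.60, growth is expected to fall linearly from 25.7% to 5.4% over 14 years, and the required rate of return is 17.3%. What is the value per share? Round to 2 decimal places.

$33.28

H-model: P₀ = D₀[(1+g_L) + H(g_S−g_L)]/(r−g_L), with H = 14/2 = 7.
P₀ = 1.60 × [(1+0.054) + 7×(0.257−0.054)] / (0.173−0.054)
   = 1.60 × 2.4750 / 0.119 = 33.2773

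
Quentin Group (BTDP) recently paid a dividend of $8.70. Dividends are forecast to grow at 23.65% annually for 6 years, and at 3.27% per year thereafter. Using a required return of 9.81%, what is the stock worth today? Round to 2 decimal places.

Two-stage DDM. Project D₁…D_6 at 0.2365, terminal growth 0.0327, discount at r = 0.0981.
D_1 = 10.7575
D_2 = 13.3017
D_3 = 16.4476
D_4 = 20.3374
D_5 = 25.1472
D_6 = 31.0945
Terminal value at t=6: TV = D_7/(r−g) = 32.1113/(0.0981−0.0327) = 490.9988
P₀ = 10.7575/(1+0.0981)^1 + 13.3017/(1+0.0981)^2 + 16.4476/(1+0.0981)^3 + 20.3374/(1+0.0981)^4 + 25.1472/(1+0.0981)^5 + 31.0945/(1+0.0981)^6 + 490.9988/(1+0.0981)^6 = 360.7673

$360.77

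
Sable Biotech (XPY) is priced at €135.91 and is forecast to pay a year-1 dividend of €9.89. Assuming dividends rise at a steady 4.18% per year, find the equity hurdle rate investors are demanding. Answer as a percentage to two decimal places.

11.46%

Rearranging the constant-growth DDM: r = D₁/P₀ + g.
r = 9.8900 / 135.91 + 0.0418 = 0.07277 + 0.0418 = 0.11457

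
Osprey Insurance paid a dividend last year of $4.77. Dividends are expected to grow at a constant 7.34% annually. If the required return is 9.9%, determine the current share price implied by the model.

Gordon growth model: P₀ = D₁/(r − g). D₁ = 4.77 × (1 + 0.0734) = 5.1201.
P₀ = 5.1201 / (0.099 − 0.0734) = 5.1201 / 0.0256 = 200.0046

$200.00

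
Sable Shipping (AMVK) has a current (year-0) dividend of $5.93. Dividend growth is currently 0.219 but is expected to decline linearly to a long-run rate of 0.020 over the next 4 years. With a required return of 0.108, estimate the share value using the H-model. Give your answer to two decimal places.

H-model: P₀ = D₀[(1+g_L) + H(g_S−g_L)]/(r−g_L), with H = 4/2 = 2.
P₀ = 5.93 × [(1+0.02) + 2×(0.219−0.02)] / (0.108−0.02)
   = 5.93 × 1.4180 / 0.088 = 95.5539

$95.55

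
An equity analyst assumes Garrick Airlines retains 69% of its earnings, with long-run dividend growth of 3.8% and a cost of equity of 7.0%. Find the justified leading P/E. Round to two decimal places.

Payout ratio b = 1 − 0.69 = 0.31.
Justified leading P/E = b/(r−g) = 0.31/(0.07−0.038) = 9.6875

9.69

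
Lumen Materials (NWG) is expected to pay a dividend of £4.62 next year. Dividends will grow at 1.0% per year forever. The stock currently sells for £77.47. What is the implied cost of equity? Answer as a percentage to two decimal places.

6.96%

Rearranging the constant-growth DDM: r = D₁/P₀ + g.
r = 4.6200 / 77.47 + 0.01 = 0.05964 + 0.01 = 0.06964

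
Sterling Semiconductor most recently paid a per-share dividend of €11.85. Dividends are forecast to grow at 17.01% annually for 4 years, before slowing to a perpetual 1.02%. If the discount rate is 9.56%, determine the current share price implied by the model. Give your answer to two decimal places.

Two-stage DDM. Project D₁…D_4 at 0.1701, terminal growth 0.0102, discount at r = 0.0956.
D_1 = 13.8657
D_2 = 16.2242
D_3 = 18.9840
D_4 = 22.2132
Terminal value at t=4: TV = D_5/(r−g) = 22.4397/(0.0956−0.0102) = 262.7603
P₀ = 13.8657/(1+0.0956)^1 + 16.2242/(1+0.0956)^2 + 18.9840/(1+0.0956)^3 + 22.2132/(1+0.0956)^4 + 262.7603/(1+0.0956)^4 = 238.3940

€238.39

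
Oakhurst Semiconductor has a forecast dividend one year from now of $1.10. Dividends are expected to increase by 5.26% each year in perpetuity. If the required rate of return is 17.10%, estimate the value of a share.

$9.29

Gordon growth model: P₀ = D₁/(r − g), with D₁ = 1.10 given directly.
P₀ = 1.1000 / (0.171 − 0.0526) = 1.1000 / 0.1184 = 9.2905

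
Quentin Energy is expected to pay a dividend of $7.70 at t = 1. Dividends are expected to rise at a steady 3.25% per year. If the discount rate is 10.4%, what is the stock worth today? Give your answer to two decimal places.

$107.69

Gordon growth model: P₀ = D₁/(r − g), with D₁ = 7.70 given directly.
P₀ = 7.7000 / (0.104 − 0.0325) = 7.7000 / 0.0715 = 107.6923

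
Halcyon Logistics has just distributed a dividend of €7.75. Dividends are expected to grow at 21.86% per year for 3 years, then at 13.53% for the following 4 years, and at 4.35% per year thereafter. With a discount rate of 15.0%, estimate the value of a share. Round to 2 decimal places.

€147.68

Three-stage DDM. Project D₁…D_7; terminal Gordon value at t=7 with g = 0.0435; discount at r = 0.15.
D_1 = 9.4441
D_2 = 11.5086
D_3 = 14.0244
D_4 = 15.9219
D_5 = 18.0762
D_6 = 20.5219
D_7 = 23.2985
TV_7 = 24.3120/(0.15−0.0435) = 228.2814
P₀ = Σ Dₜ/(1+r)ᵗ + TV_7/(1+r)^7 = 147.6766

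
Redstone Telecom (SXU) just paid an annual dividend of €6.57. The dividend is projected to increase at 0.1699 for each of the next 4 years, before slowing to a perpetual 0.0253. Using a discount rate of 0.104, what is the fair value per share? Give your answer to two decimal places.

€138.38

Two-stage DDM. Project D₁…D_4 at 0.1699, terminal growth 0.0253, discount at r = 0.104.
D_1 = 7.6862
D_2 = 8.9921
D_3 = 10.5199
D_4 = 12.3072
Terminal value at t=4: TV = D_5/(r−g) = 12.6186/(0.104−0.0253) = 160.3380
P₀ = 7.6862/(1+0.104)^1 + 8.9921/(1+0.104)^2 + 10.5199/(1+0.104)^3 + 12.3072/(1+0.104)^4 + 160.3380/(1+0.104)^4 = 138.3774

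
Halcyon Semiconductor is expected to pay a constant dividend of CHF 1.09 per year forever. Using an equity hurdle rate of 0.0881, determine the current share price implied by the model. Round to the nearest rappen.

CHF 12.37

Zero-growth DDM (perpetuity): P₀ = D/r = 1.09 / 0.0881 = 12.3723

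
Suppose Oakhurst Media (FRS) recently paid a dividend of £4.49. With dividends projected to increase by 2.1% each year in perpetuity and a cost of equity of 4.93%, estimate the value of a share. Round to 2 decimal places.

Gordon growth model: P₀ = D₁/(r − g). D₁ = 4.49 × (1 + 0.021) = 4.5843.
P₀ = 4.5843 / (0.0493 − 0.021) = 4.5843 / 0.0283 = 161.9890

£161.99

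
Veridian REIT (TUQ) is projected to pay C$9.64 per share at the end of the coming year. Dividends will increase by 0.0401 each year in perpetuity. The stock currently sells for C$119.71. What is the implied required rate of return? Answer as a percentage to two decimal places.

12.06%

Rearranging the constant-growth DDM: r = D₁/P₀ + g.
r = 9.6400 / 119.71 + 0.0401 = 0.08053 + 0.0401 = 0.12063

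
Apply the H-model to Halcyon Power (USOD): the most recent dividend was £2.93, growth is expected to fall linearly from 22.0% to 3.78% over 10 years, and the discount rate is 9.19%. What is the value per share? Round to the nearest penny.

H-model: P₀ = D₀[(1+g_L) + H(g_S−g_L)]/(r−g_L), with H = 10/2 = 5.
P₀ = 2.93 × [(1+0.0378) + 5×(0.22−0.0378)] / (0.0919−0.0378)
   = 2.93 × 1.9488 / 0.0541 = 105.5450

£105.54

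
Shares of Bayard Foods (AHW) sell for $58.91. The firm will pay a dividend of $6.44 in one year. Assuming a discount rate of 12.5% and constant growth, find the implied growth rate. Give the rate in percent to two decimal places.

1.57%

From P₀ = D₁/(r − g), the implied growth is g = r − D₁/P₀.
g = 0.125 − 6.44/58.91 = 0.125 − 0.10932 = 0.01568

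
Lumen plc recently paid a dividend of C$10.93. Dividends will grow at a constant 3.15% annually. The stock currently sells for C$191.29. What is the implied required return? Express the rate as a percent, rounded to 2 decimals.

Rearranging the constant-growth DDM: r = D₁/P₀ + g.
D₁ = 10.93 × (1 + 0.0315) = 11.2743.
r = 11.2743 / 191.29 + 0.0315 = 0.05894 + 0.0315 = 0.09044

9.04%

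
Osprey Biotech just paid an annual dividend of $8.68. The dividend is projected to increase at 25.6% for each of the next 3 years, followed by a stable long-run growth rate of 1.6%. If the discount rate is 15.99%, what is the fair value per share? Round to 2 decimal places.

Two-stage DDM. Project D₁…D_3 at 0.256, terminal growth 0.016, discount at r = 0.1599.
D_1 = 10.9021
D_2 = 13.6930
D_3 = 17.1984
Terminal value at t=3: TV = D_4/(r−g) = 17.4736/(0.1599−0.016) = 121.4288
P₀ = 10.9021/(1+0.1599)^1 + 13.6930/(1+0.1599)^2 + 17.1984/(1+0.1599)^3 + 121.4288/(1+0.1599)^3 = 108.4126

$108.41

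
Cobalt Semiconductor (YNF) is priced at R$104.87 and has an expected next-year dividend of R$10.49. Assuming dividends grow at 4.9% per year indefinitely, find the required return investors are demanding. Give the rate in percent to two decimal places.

14.90%

Rearranging the constant-growth DDM: r = D₁/P₀ + g.
r = 10.4900 / 104.87 + 0.049 = 0.10003 + 0.049 = 0.14903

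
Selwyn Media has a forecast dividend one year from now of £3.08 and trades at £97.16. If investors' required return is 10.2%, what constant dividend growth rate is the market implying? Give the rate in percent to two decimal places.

From P₀ = D₁/(r − g), the implied growth is g = r − D₁/P₀.
g = 0.102 − 3.08/97.16 = 0.102 − 0.03170 = 0.07030

7.03%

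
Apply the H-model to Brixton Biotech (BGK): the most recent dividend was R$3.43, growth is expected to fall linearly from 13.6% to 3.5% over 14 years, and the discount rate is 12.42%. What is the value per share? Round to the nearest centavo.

H-model: P₀ = D₀[(1+g_L) + H(g_S−g_L)]/(r−g_L), with H = 14/2 = 7.
P₀ = 3.43 × [(1+0.035) + 7×(0.136−0.035)] / (0.1242−0.035)
   = 3.43 × 1.7420 / 0.0892 = 66.9850

R$66.98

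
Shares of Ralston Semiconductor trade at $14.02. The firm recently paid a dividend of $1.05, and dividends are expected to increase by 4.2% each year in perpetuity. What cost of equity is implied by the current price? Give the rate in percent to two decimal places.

Rearranging the constant-growth DDM: r = D₁/P₀ + g.
D₁ = 1.05 × (1 + 0.042) = 1.0941.
r = 1.0941 / 14.02 + 0.042 = 0.07804 + 0.042 = 0.12004

12.00%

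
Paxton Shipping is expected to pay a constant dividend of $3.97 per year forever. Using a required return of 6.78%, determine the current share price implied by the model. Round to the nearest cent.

$58.55

Zero-growth DDM (perpetuity): P₀ = D/r = 3.97 / 0.0678 = 58.5546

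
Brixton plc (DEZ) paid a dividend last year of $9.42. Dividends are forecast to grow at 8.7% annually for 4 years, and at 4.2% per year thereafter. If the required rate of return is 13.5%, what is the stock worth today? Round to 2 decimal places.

Two-stage DDM. Project D₁…D_4 at 0.087, terminal growth 0.042, discount at r = 0.135.
D_1 = 10.2395
D_2 = 11.1304
D_3 = 12.0987
D_4 = 13.1513
Terminal value at t=4: TV = D_5/(r−g) = 13.7037/(0.135−0.042) = 147.3513
P₀ = 10.2395/(1+0.135)^1 + 11.1304/(1+0.135)^2 + 12.0987/(1+0.135)^3 + 13.1513/(1+0.135)^4 + 147.3513/(1+0.135)^4 = 122.6525

$122.65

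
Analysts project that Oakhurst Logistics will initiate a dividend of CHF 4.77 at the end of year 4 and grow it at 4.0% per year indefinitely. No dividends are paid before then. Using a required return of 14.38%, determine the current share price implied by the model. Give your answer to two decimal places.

Deferred-dividend DDM. At t=3 the remaining stream is a growing perpetuity with first payment D_4 = 4.77.
V_3 = D_4/(r−g) = 4.77/(0.1438−0.04) = 45.9538
P₀ = V_3/(1+r)^3 = 45.9538/(1+0.1438)^3 = 30.7094

CHF 30.71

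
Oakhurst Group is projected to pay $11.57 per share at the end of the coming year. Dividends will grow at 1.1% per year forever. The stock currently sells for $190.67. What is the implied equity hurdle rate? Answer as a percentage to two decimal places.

Rearranging the constant-growth DDM: r = D₁/P₀ + g.
r = 11.5700 / 190.67 + 0.011 = 0.06068 + 0.011 = 0.07168

7.17%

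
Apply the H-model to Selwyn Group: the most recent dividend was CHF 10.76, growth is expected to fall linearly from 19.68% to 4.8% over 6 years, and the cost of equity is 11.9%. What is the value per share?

CHF 226.48

H-model: P₀ = D₀[(1+g_L) + H(g_S−g_L)]/(r−g_L), with H = 6/2 = 3.
P₀ = 10.76 × [(1+0.048) + 3×(0.1968−0.048)] / (0.119−0.048)
   = 10.76 × 1.4944 / 0.071 = 226.4753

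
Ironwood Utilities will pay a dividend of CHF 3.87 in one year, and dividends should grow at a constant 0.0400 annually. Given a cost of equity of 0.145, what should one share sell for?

CHF 36.86

Gordon growth model: P₀ = D₁/(r − g), with D₁ = 3.87 given directly.
P₀ = 3.8700 / (0.145 − 0.04) = 3.8700 / 0.105 = 36.8571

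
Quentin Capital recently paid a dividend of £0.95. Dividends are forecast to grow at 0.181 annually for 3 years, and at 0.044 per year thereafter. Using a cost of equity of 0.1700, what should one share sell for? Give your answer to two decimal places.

Two-stage DDM. Project D₁…D_3 at 0.181, terminal growth 0.044, discount at r = 0.17.
D_1 = 1.1220
D_2 = 1.3250
D_3 = 1.5649
Terminal value at t=3: TV = D_4/(r−g) = 1.6337/(0.17−0.044) = 12.9659
P₀ = 1.1220/(1+0.17)^1 + 1.3250/(1+0.17)^2 + 1.5649/(1+0.17)^3 + 12.9659/(1+0.17)^3 = 10.9995

£11.00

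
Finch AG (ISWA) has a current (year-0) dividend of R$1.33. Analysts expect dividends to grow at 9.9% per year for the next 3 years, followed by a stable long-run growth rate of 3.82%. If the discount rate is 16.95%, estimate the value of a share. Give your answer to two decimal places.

Two-stage DDM. Project D₁…D_3 at 0.099, terminal growth 0.0382, discount at r = 0.1695.
D_1 = 1.4617
D_2 = 1.6064
D_3 = 1.7654
Terminal value at t=3: TV = D_4/(r−g) = 1.8328/(0.1695−0.0382) = 13.9592
P₀ = 1.4617/(1+0.1695)^1 + 1.6064/(1+0.1695)^2 + 1.7654/(1+0.1695)^3 + 13.9592/(1+0.1695)^3 = 12.2549

R$12.25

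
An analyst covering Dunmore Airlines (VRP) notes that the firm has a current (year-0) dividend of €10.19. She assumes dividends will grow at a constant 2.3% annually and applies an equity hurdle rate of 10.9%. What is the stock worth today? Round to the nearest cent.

Gordon growth model: P₀ = D₁/(r − g). D₁ = 10.19 × (1 + 0.023) = 10.4244.
P₀ = 10.4244 / (0.109 − 0.023) = 10.4244 / 0.086 = 121.2136

€121.21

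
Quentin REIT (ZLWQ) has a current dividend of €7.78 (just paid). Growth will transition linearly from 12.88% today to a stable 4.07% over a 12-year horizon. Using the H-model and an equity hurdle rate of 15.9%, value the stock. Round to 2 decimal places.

H-model: P₀ = D₀[(1+g_L) + H(g_S−g_L)]/(r−g_L), with H = 12/2 = 6.
P₀ = 7.78 × [(1+0.0407) + 6×(0.1288−0.0407)] / (0.159−0.0407)
   = 7.78 × 1.5693 / 0.1183 = 103.2050

€103.21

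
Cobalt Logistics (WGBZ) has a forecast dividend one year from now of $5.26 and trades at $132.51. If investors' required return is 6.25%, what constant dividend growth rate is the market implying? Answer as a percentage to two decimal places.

2.28%

From P₀ = D₁/(r − g), the implied growth is g = r − D₁/P₀.
g = 0.0625 − 5.26/132.51 = 0.0625 − 0.03970 = 0.02280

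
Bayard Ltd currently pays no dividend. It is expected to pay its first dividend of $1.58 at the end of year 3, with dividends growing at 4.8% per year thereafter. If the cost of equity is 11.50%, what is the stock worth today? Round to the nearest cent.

$18.97

Deferred-dividend DDM. At t=2 the remaining stream is a growing perpetuity with first payment D_3 = 1.58.
V_2 = D_3/(r−g) = 1.58/(0.115−0.048) = 23.5821
P₀ = V_2/(1+r)^2 = 23.5821/(1+0.115)^2 = 18.9685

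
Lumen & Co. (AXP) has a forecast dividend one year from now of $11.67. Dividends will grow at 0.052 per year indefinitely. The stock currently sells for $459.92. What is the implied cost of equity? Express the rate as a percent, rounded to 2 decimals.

Rearranging the constant-growth DDM: r = D₁/P₀ + g.
r = 11.6700 / 459.92 + 0.052 = 0.02537 + 0.052 = 0.07737

7.74%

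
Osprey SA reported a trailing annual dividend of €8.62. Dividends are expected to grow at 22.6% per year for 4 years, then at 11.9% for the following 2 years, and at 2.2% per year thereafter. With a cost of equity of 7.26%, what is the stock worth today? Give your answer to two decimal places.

€403.51

Three-stage DDM. Project D₁…D_6; terminal Gordon value at t=6 with g = 0.022; discount at r = 0.0726.
D_1 = 10.5681
D_2 = 12.9565
D_3 = 15.8847
D_4 = 19.4746
D_5 = 21.7921
D_6 = 24.3854
TV_6 = 24.9218/(0.0726−0.022) = 492.5266
P₀ = Σ Dₜ/(1+r)ᵗ + TV_6/(1+r)^6 = 403.5119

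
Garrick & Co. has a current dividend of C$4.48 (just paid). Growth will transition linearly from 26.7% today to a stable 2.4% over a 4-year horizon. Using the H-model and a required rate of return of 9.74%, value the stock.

H-model: P₀ = D₀[(1+g_L) + H(g_S−g_L)]/(r−g_L), with H = 4/2 = 2.
P₀ = 4.48 × [(1+0.024) + 2×(0.267−0.024)] / (0.0974−0.024)
   = 4.48 × 1.5100 / 0.0734 = 92.1635

C$92.16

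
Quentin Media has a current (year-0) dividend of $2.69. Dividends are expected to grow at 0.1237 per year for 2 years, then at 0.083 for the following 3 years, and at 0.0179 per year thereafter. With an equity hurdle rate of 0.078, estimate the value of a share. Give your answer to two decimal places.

$64.77

Three-stage DDM. Project D₁…D_5; terminal Gordon value at t=5 with g = 0.0179; discount at r = 0.078.
D_1 = 3.0228
D_2 = 3.3967
D_3 = 3.6786
D_4 = 3.9839
D_5 = 4.3146
TV_5 = 4.3918/(0.078−0.0179) = 73.0750
P₀ = Σ Dₜ/(1+r)ᵗ + TV_5/(1+r)^5 = 64.7740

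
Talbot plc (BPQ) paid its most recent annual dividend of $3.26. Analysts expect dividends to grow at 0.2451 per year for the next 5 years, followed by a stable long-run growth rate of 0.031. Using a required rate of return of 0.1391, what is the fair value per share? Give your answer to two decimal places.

Two-stage DDM. Project D₁…D_5 at 0.2451, terminal growth 0.031, discount at r = 0.1391.
D_1 = 4.0590
D_2 = 5.0539
D_3 = 6.2926
D_4 = 7.8349
D_5 = 9.7553
Terminal value at t=5: TV = D_6/(r−g) = 10.0577/(0.1391−0.031) = 93.0404
P₀ = 4.0590/(1+0.1391)^1 + 5.0539/(1+0.1391)^2 + 6.2926/(1+0.1391)^3 + 7.8349/(1+0.1391)^4 + 9.7553/(1+0.1391)^5 + 93.0404/(1+0.1391)^5 = 69.9694

$69.97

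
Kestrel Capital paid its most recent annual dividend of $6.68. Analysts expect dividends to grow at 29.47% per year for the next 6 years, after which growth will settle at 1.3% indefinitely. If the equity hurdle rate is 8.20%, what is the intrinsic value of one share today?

$366.56

Two-stage DDM. Project D₁…D_6 at 0.2947, terminal growth 0.013, discount at r = 0.082.
D_1 = 8.6486
D_2 = 11.1973
D_3 = 14.4972
D_4 = 18.7695
D_5 = 24.3009
D_6 = 31.4624
Terminal value at t=6: TV = D_7/(r−g) = 31.8714/(0.082−0.013) = 461.9040
P₀ = 8.6486/(1+0.082)^1 + 11.1973/(1+0.082)^2 + 14.4972/(1+0.082)^3 + 18.7695/(1+0.082)^4 + 24.3009/(1+0.082)^5 + 31.4624/(1+0.082)^6 + 461.9040/(1+0.082)^6 = 366.5554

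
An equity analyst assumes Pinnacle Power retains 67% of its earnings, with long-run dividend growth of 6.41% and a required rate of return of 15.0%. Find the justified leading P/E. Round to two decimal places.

Payout ratio b = 1 − 0.67 = 0.33.
Justified leading P/E = b/(r−g) = 0.33/(0.15−0.0641) = 3.8417

3.84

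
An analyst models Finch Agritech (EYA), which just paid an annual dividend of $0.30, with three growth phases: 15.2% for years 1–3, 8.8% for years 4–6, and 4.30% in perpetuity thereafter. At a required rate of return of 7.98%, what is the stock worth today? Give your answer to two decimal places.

Three-stage DDM. Project D₁…D_6; terminal Gordon value at t=6 with g = 0.043; discount at r = 0.0798.
D_1 = 0.3456
D_2 = 0.3981
D_3 = 0.4586
D_4 = 0.4990
D_5 = 0.5429
D_6 = 0.5907
TV_6 = 0.6161/(0.0798−0.043) = 16.7418
P₀ = Σ Dₜ/(1+r)ᵗ + TV_6/(1+r)^6 = 12.6973

$12.70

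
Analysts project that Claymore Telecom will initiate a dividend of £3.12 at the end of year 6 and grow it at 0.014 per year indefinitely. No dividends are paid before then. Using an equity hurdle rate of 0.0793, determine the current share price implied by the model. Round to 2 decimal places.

£32.62

Deferred-dividend DDM. At t=5 the remaining stream is a growing perpetuity with first payment D_6 = 3.12.
V_5 = D_6/(r−g) = 3.12/(0.0793−0.014) = 47.7795
P₀ = V_5/(1+r)^5 = 47.7795/(1+0.0793)^5 = 32.6235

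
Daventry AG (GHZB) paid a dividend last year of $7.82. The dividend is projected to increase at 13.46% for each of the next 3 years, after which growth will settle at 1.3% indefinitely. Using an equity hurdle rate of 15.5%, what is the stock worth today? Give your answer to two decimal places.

$75.52

Two-stage DDM. Project D₁…D_3 at 0.1346, terminal growth 0.013, discount at r = 0.155.
D_1 = 8.8726
D_2 = 10.0668
D_3 = 11.4218
Terminal value at t=3: TV = D_4/(r−g) = 11.5703/(0.155−0.013) = 81.4810
P₀ = 8.8726/(1+0.155)^1 + 10.0668/(1+0.155)^2 + 11.4218/(1+0.155)^3 + 81.4810/(1+0.155)^3 = 75.5233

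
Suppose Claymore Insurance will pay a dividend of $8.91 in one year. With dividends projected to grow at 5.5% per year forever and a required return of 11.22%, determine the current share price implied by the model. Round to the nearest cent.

Gordon growth model: P₀ = D₁/(r − g), with D₁ = 8.91 given directly.
P₀ = 8.9100 / (0.1122 − 0.055) = 8.9100 / 0.0572 = 155.7692

$155.77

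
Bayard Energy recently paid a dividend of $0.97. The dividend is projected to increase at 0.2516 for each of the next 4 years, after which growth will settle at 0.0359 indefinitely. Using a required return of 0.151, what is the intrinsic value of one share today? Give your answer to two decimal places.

$17.01

Two-stage DDM. Project D₁…D_4 at 0.2516, terminal growth 0.0359, discount at r = 0.151.
D_1 = 1.2141
D_2 = 1.5195
D_3 = 1.9018
D_4 = 2.3803
Terminal value at t=4: TV = D_5/(r−g) = 2.4658/(0.151−0.0359) = 21.4228
P₀ = 1.2141/(1+0.151)^1 + 1.5195/(1+0.151)^2 + 1.9018/(1+0.151)^3 + 2.3803/(1+0.151)^4 + 21.4228/(1+0.151)^4 = 17.0112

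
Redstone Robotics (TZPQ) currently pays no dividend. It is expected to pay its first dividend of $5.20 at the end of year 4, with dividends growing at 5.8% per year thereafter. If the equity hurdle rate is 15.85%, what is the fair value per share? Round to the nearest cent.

$33.28

Deferred-dividend DDM. At t=3 the remaining stream is a growing perpetuity with first payment D_4 = 5.20.
V_3 = D_4/(r−g) = 5.20/(0.1585−0.058) = 51.7413
P₀ = V_3/(1+r)^3 = 51.7413/(1+0.1585)^3 = 33.2774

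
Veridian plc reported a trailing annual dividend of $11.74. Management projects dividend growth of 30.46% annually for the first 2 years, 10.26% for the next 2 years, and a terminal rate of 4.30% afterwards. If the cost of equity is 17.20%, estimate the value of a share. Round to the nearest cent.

Three-stage DDM. Project D₁…D_4; terminal Gordon value at t=4 with g = 0.043; discount at r = 0.172.
D_1 = 15.3160
D_2 = 19.9813
D_3 = 22.0313
D_4 = 24.2918
TV_4 = 25.3363/(0.172−0.043) = 196.4054
P₀ = Σ Dₜ/(1+r)ᵗ + TV_4/(1+r)^4 = 158.2737

$158.27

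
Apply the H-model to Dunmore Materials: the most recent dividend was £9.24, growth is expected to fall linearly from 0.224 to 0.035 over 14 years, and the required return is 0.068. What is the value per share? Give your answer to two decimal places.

£660.24

H-model: P₀ = D₀[(1+g_L) + H(g_S−g_L)]/(r−g_L), with H = 14/2 = 7.
P₀ = 9.24 × [(1+0.035) + 7×(0.224−0.035)] / (0.068−0.035)
   = 9.24 × 2.3580 / 0.033 = 660.2400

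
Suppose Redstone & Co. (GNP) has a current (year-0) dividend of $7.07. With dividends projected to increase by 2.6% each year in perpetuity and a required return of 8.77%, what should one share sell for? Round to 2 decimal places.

Gordon growth model: P₀ = D₁/(r − g). D₁ = 7.07 × (1 + 0.026) = 7.2538.
P₀ = 7.2538 / (0.0877 − 0.026) = 7.2538 / 0.0617 = 117.5660

$117.57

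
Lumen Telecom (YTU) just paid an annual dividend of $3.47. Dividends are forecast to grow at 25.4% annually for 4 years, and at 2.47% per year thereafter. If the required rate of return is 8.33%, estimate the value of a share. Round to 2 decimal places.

Two-stage DDM. Project D₁…D_4 at 0.254, terminal growth 0.0247, discount at r = 0.0833.
D_1 = 4.3514
D_2 = 5.4566
D_3 = 6.8426
D_4 = 8.5806
Terminal value at t=4: TV = D_5/(r−g) = 8.7926/(0.0833−0.0247) = 150.0440
P₀ = 4.3514/(1+0.0833)^1 + 5.4566/(1+0.0833)^2 + 6.8426/(1+0.0833)^3 + 8.5806/(1+0.0833)^4 + 150.0440/(1+0.0833)^4 = 129.2286

$129.23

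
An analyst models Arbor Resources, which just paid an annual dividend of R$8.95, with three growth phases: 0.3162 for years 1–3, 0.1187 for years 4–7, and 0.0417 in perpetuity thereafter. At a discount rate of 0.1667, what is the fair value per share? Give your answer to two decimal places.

R$171.19

Three-stage DDM. Project D₁…D_7; terminal Gordon value at t=7 with g = 0.0417; discount at r = 0.1667.
D_1 = 11.7800
D_2 = 15.5048
D_3 = 20.4074
D_4 = 22.8298
D_5 = 25.5397
D_6 = 28.5713
D_7 = 31.9627
TV_7 = 33.2955/(0.1667−0.0417) = 266.3642
P₀ = Σ Dₜ/(1+r)ᵗ + TV_7/(1+r)^7 = 171.1885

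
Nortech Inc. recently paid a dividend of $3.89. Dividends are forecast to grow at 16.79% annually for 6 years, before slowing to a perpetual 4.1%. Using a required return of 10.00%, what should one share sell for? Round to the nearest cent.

$127.25

Two-stage DDM. Project D₁…D_6 at 0.1679, terminal growth 0.041, discount at r = 0.1.
D_1 = 4.5431
D_2 = 5.3059
D_3 = 6.1968
D_4 = 7.2372
D_5 = 8.4524
D_6 = 9.8715
Terminal value at t=6: TV = D_7/(r−g) = 10.2762/(0.1−0.041) = 174.1736
P₀ = 4.5431/(1+0.1)^1 + 5.3059/(1+0.1)^2 + 6.1968/(1+0.1)^3 + 7.2372/(1+0.1)^4 + 8.4524/(1+0.1)^5 + 9.8715/(1+0.1)^6 + 174.1736/(1+0.1)^6 = 127.2509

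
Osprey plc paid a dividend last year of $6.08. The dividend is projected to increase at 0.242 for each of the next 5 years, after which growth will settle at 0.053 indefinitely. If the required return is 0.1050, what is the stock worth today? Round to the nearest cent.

Two-stage DDM. Project D₁…D_5 at 0.242, terminal growth 0.053, discount at r = 0.105.
D_1 = 7.5514
D_2 = 9.3788
D_3 = 11.6485
D_4 = 14.4674
D_5 = 17.9685
Terminal value at t=5: TV = D_6/(r−g) = 18.9208/(0.105−0.053) = 363.8619
P₀ = 7.5514/(1+0.105)^1 + 9.3788/(1+0.105)^2 + 11.6485/(1+0.105)^3 + 14.4674/(1+0.105)^4 + 17.9685/(1+0.105)^5 + 363.8619/(1+0.105)^5 = 264.6231

$264.62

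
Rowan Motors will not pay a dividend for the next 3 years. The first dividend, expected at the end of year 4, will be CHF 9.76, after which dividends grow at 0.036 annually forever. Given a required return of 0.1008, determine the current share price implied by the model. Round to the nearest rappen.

Deferred-dividend DDM. At t=3 the remaining stream is a growing perpetuity with first payment D_4 = 9.76.
V_3 = D_4/(r−g) = 9.76/(0.1008−0.036) = 150.6173
P₀ = V_3/(1+r)^3 = 150.6173/(1+0.1008)^3 = 112.9145

CHF 112.91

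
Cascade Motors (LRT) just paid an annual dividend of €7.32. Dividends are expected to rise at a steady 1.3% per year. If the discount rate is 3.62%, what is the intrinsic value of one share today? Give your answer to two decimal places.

Gordon growth model: P₀ = D₁/(r − g). D₁ = 7.32 × (1 + 0.013) = 7.4152.
P₀ = 7.4152 / (0.0362 − 0.013) = 7.4152 / 0.0232 = 319.6190

€319.62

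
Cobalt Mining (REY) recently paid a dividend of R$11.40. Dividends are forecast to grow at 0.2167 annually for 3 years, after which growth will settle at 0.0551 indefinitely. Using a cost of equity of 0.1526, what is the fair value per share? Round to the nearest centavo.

R$183.26

Two-stage DDM. Project D₁…D_3 at 0.2167, terminal growth 0.0551, discount at r = 0.1526.
D_1 = 13.8704
D_2 = 16.8761
D_3 = 20.5331
Terminal value at t=3: TV = D_4/(r−g) = 21.6645/(0.1526−0.0551) = 222.2002
P₀ = 13.8704/(1+0.1526)^1 + 16.8761/(1+0.1526)^2 + 20.5331/(1+0.1526)^3 + 222.2002/(1+0.1526)^3 = 183.2607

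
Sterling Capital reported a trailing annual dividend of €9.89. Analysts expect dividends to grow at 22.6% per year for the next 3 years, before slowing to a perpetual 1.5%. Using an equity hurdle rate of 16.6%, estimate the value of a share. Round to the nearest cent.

Two-stage DDM. Project D₁…D_3 at 0.226, terminal growth 0.015, discount at r = 0.166.
D_1 = 12.1251
D_2 = 14.8654
D_3 = 18.2250
Terminal value at t=3: TV = D_4/(r−g) = 18.4984/(0.166−0.015) = 122.5058
P₀ = 12.1251/(1+0.166)^1 + 14.8654/(1+0.166)^2 + 18.2250/(1+0.166)^3 + 122.5058/(1+0.166)^3 = 110.1086

€110.11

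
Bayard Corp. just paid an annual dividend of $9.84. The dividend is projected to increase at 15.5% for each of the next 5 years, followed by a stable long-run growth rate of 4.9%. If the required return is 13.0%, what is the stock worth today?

$194.73

Two-stage DDM. Project D₁…D_5 at 0.155, terminal growth 0.049, discount at r = 0.13.
D_1 = 11.3652
D_2 = 13.1268
D_3 = 15.1615
D_4 = 17.5115
D_5 = 20.2258
Terminal value at t=5: TV = D_6/(r−g) = 21.2168/(0.13−0.049) = 261.9362
P₀ = 11.3652/(1+0.13)^1 + 13.1268/(1+0.13)^2 + 15.1615/(1+0.13)^3 + 17.5115/(1+0.13)^4 + 20.2258/(1+0.13)^5 + 261.9362/(1+0.13)^5 = 194.7319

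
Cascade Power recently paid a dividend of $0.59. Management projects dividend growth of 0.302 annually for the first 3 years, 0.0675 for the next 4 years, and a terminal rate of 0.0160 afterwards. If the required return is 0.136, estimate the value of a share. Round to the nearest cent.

$11.25

Three-stage DDM. Project D₁…D_7; terminal Gordon value at t=7 with g = 0.016; discount at r = 0.136.
D_1 = 0.7682
D_2 = 1.0002
D_3 = 1.3022
D_4 = 1.3901
D_5 = 1.4840
D_6 = 1.5841
D_7 = 1.6911
TV_7 = 1.7181/(0.136−0.016) = 14.3176
P₀ = Σ Dₜ/(1+r)ᵗ + TV_7/(1+r)^7 = 11.2527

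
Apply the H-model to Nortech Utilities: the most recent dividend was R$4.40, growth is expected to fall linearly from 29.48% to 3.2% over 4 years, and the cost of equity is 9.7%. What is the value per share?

H-model: P₀ = D₀[(1+g_L) + H(g_S−g_L)]/(r−g_L), with H = 4/2 = 2.
P₀ = 4.40 × [(1+0.032) + 2×(0.2948−0.032)] / (0.097−0.032)
   = 4.40 × 1.5576 / 0.065 = 105.4375

R$105.44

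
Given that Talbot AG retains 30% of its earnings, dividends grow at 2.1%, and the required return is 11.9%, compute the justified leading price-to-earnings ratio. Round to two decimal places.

7.14

Payout ratio b = 1 − 0.30 = 0.70.
Justified leading P/E = b/(r−g) = 0.70/(0.119−0.021) = 7.1429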